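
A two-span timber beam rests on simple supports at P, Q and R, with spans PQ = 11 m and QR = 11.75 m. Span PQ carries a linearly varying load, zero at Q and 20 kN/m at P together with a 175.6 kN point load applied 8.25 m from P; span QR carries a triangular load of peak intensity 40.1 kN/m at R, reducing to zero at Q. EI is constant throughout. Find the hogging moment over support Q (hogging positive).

M_Q = 388.3 kN·m

Release continuity at Q by inserting a hinge; the redundant is the internal moment M_Q. The primary structure is two simply-supported spans PQ and QR.
Rotations at Q on the released spans (each span's end-slope, ×1/EI):
  span PQ: triangular load, peak 20: 7w₀L³/(360EI) = 517.6/EI
  span PQ: point load 175.6 at a = 8.25: Pab(L + a)/(6LEI) = 1162/EI
  span QR: triangular load, peak 40.1: 7w₀L³/(360EI) = 1265/EI
  relative rotation θ_0 = (1680 + 1265)/EI = 2944/EI
A unit hogging moment at Q produces rotation L₁/(3EI) + L₂/(3EI) = 7.583/EI.
Compatibility: M_Q·(L₁+L₂)/(3EI) = θ_0, giving M_Q = 388.3 kN·m (hogging).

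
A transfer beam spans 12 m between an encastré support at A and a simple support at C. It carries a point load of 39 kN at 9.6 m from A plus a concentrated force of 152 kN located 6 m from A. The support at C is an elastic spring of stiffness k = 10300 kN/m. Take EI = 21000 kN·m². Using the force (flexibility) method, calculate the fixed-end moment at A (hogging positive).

Choose R_C as the redundant. The primary structure is the cantilever fixed at A.
Deflection at C on the released cantilever, summing each load's contribution:
  point load 39 at a = 9.6: Pa²(3L − a)/(6EI) = 15815/EI
  point load 152 at a = 6: Pa²(3L − a)/(6EI) = 27360/EI
  δ_0 = 43175/EI
Tip deflection under a unit load at C: L³/(3EI) = 576/EI.
With EI = 21000 kN·m²: δ_0 = 2.0559 m and δ_{CC} = 0.027429 m/kN.
Compatibility — the spring shortens by R_C/k under the reaction it provides: δ_0 − R_C·δ_{CC} = R_C/k. With 1/k = 0.000097 m/kN, R_C = δ_0 / (δ_{CC} + 1/k) = 2.0559 / (0.027429 + 0.000097) = 74.69 kN.
Moment equilibrium about A: M_A = Σ(load moments about A) − R_C·L = 1286 − 74.69×12 = 390.1 kN·m.

M_A = 390.1 kN·m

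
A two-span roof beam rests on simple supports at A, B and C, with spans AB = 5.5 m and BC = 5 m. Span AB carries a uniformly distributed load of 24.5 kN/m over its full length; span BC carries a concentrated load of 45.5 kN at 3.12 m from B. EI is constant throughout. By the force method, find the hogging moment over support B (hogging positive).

Release continuity at B by inserting a hinge; the redundant is the internal moment M_B. The primary structure is two simply-supported spans AB and BC.
Rotations at B on the released spans (each span's end-slope, ×1/EI):
  span AB: UDL 24.5: wL³/(24EI) = 169.8/EI
  span BC: point load 45.5 at a = 3.12: Pab(L + b)/(6LEI) = 61.21/EI
  relative rotation θ_0 = (169.8 + 61.21)/EI = 231/EI
A unit hogging moment at B produces rotation L₁/(3EI) + L₂/(3EI) = 3.5/EI.
Slope continuity at B: θ_0 = M_B·3.5/EI, so M_B = 231/3.5 = 66.01 kN·m (hogging).

M_B = 66.01 kN·m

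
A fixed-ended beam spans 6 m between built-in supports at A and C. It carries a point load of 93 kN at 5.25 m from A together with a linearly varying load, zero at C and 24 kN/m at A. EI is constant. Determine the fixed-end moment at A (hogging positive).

M_A = 50.83 kN·m

Release both end moments; the primary structure is a simply-supported span AC with redundants M_A and M_C.
Simple-span end rotations at A and C under the given loads:
  at A: point load 93 at a = 5.25: Pab(L + b)/(6LEI) = 68.66/EI
  at C: point load 93 at a = 5.25: Pab(L + a)/(6LEI) = 114.4/EI
  at A: triangular load, peak 24: w₀L³/(45EI) = 115.2/EI
  at C: triangular load, peak 24: 7w₀L³/(360EI) = 100.8/EI
  θ_A0 = 183.9/EI,  θ_C0 = 215.2/EI
Flexibility coefficients: a unit moment at one end gives L/(3EI) there and L/(6EI) at the far end, so f₁₁ = f₂₂ = 2/EI and f₁₂ = f₂₁ = 1/EI.
Compatibility — zero rotation at each built-in end:
  2 M_A + 1 M_C = 183.9
  1 M_A + 2 M_C = 215.2
Solving the pair gives M_A = 50.83 kN·m and M_C = 82.2 kN·m (hogging).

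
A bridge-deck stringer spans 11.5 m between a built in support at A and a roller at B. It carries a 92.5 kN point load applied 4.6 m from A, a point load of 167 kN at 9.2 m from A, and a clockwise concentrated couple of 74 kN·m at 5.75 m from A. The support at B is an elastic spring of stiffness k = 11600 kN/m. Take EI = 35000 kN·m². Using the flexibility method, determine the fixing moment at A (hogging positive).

M_A = 389.2 kN·m

Remove the prop at B; the released (primary) structure is a cantilever built in at A.
Downward deflection at the released point B due to the loads:
  point load 92.5 at a = 4.6: Pa²(3L − a)/(6EI) = 9754/EI
  point load 167 at a = 9.2: Pa²(3L − a)/(6EI) = 59602/EI
  clockwise couple 74 at a = 5.75: M₀a(2L − a)/(2EI) = 3670/EI
  δ_0 = 73026/EI
Tip deflection under a unit load at B: L³/(3EI) = 507/EI.
With EI = 35000 kN·m²: δ_0 = 2.0865 m and δ_{BB} = 0.014485 m/kN.
Compatibility — the spring shortens by R_B/k under the reaction it provides: δ_0 − R_B·δ_{BB} = R_B/k. With 1/k = 0.000086 m/kN, R_B = δ_0 / (δ_{BB} + 1/k) = 2.0865 / (0.014485 + 0.000086) = 143.2 kN.
Moment equilibrium about A: M_A = Σ(load moments about A) − R_B·L = 2036 − 143.2×11.5 = 389.2 kN·m.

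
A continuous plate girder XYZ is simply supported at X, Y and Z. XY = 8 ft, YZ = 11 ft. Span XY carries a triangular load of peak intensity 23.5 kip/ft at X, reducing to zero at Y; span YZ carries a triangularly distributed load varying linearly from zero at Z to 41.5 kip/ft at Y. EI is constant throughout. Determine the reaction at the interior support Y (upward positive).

Release continuity at Y by inserting a hinge; the redundant is the internal moment M_Y. The primary structure is two simply-supported spans XY and YZ.
End slopes at the hinge Y, treating each span as simply supported:
  span XY: triangular load, peak 23.5: 7w₀L³/(360EI) = 234/EI
  span YZ: triangular load, peak 41.5: w₀L³/(45EI) = 1227/EI
  relative rotation θ_0 = (234 + 1227)/EI = 1461/EI
A unit hogging moment at Y produces rotation L₁/(3EI) + L₂/(3EI) = 6.333/EI.
Compatibility: M_Y·(L₁+L₂)/(3EI) = θ_0, giving M_Y = 230.8 kip·ft (hogging).
Span XY, ΣM about X with M_Y applied at Y: R_Y^{XY}·8 = 250.7 + 230.8, so R_Y^{XY} = 60.18 kip and R_X = 94 − 60.18 = 33.82 kip.
Span YZ, ΣM about Z: R_Y^{YZ}·11 = 1674 + 230.8, so R_Y^{YZ} = 173.1 kip and R_Z = 228.2 − 173.1 = 55.11 kip.
R_Y = 60.18 + 173.1 = 233.3 kip.

R_Y = 233.3 kip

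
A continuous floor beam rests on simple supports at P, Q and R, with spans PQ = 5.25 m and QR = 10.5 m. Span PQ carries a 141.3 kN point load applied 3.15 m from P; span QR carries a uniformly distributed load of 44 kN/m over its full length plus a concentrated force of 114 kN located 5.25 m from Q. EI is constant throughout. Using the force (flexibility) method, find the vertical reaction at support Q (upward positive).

Release continuity at Q by inserting a hinge; the redundant is the internal moment M_Q. The primary structure is two simply-supported spans PQ and QR.
Discontinuity in slope at Q on the released structure — sum the simple-span end rotations:
  span PQ: point load 141.3 at a = 3.15: Pab(L + a)/(6LEI) = 249.3/EI
  span QR: UDL 44: wL³/(24EI) = 2122/EI
  span QR: point load 114 at a = 5.25: Pab(L + b)/(6LEI) = 785.5/EI
  relative rotation θ_0 = (249.3 + 2908)/EI = 3157/EI
A unit hogging moment at Q produces rotation L₁/(3EI) + L₂/(3EI) = 5.25/EI.
Slope continuity at Q: θ_0 = M_Q·5.25/EI, so M_Q = 3157/5.25 = 601.4 kN·m (hogging).
Span PQ, ΣM about P with M_Q applied at Q: R_Q^{PQ}·5.25 = 445.1 + 601.4, so R_Q^{PQ} = 199.3 kN and R_P = 141.3 − 199.3 = -58.02 kN.
Span QR, ΣM about R: R_Q^{QR}·10.5 = 3024 + 601.4, so R_Q^{QR} = 345.3 kN and R_R = 576 − 345.3 = 230.7 kN.
R_Q = 199.3 + 345.3 = 544.6 kN.

R_Q = 544.6 kN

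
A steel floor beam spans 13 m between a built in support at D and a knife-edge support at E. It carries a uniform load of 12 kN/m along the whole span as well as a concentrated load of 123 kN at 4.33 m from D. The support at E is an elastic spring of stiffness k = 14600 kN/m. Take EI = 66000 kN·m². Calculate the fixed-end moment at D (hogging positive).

M_D = 555.7 kN·m

Take the reaction at E as the redundant and release it; the primary structure is a cantilever fixed at D.
Primary-structure tip deflection at E by superposition:
  UDL 12: wL⁴/(8EI) = 42842/EI
  point load 123 at a = 4.33: Pa²(3L − a)/(6EI) = 13325/EI
  δ_0 = 56167/EI
Tip deflection under a unit load at E: L³/(3EI) = 732.3/EI.
With EI = 66000 kN·m²: δ_0 = 0.85102 m and δ_{EE} = 0.011096 m/kN.
Compatibility — the spring shortens by R_E/k under the reaction it provides: δ_0 − R_E·δ_{EE} = R_E/k. With 1/k = 0.000068 m/kN, R_E = δ_0 / (δ_{EE} + 1/k) = 0.85102 / (0.011096 + 0.000068) = 76.23 kN.
Moment equilibrium about D: M_D = Σ(load moments about D) − R_E·L = 1547 − 76.23×13 = 555.7 kN·m.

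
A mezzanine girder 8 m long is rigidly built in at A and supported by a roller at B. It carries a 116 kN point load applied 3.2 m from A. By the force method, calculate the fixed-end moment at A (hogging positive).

M_A = 178.2 kN·m

Choose R_B as the redundant. The primary structure is the cantilever fixed at A.
Free-end deflection of the primary structure under the applied loading (downward +):
  point load 116 at a = 3.2: Pa²(3L − a)/(6EI) = 4118/EI
Flexibility coefficient — unit upward force at B: δ_{BB} = L³/(3EI) = 170.7/EI.
The prop prevents deflection at B: R_B = δ_0/δ_{BB} = 4118/170.7 = 24.13 kN.
Moment equilibrium about A: M_A = Σ(load moments about A) − R_B·L = 371.2 − 24.13×8 = 178.2 kN·m.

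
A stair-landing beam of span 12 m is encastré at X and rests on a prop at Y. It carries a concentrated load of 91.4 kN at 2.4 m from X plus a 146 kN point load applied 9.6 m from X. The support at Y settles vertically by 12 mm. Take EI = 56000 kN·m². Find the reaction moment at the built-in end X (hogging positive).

Release the roller at Y. Primary structure: cantilever fixed at X.
Downward deflection at the released point Y due to the loads:
  point load 91.4 at a = 2.4: Pa²(3L − a)/(6EI) = 2948/EI
  point load 146 at a = 9.6: Pa²(3L − a)/(6EI) = 59204/EI
  δ_0 = 62152/EI
Flexibility coefficient — unit upward force at Y: δ_{YY} = L³/(3EI) = 576/EI.
With EI = 56000 kN·m²: δ_0 = 1.1099 m and δ_{YY} = 0.010286 m/kN.
Compatibility — the beam at Y must follow the support down by 0.012 m: δ_0 − R_Y·δ_{YY} = 0.012, so R_Y = (1.1099 − 0.012)/0.010286 = 106.7 kN.
Moment equilibrium about X: M_X = Σ(load moments about X) − R_Y·L = 1621 − 106.7×12 = 340.1 kN·m.

M_X = 340.1 kN·m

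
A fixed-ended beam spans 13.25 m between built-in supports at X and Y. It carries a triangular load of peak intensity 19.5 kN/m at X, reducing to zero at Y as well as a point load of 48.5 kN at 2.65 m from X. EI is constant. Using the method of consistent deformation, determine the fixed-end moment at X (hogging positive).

Take the two fixed-end moments M_X, M_Y as redundants; the released structure is the simple span XY.
Simple-span end rotations at X and Y under the given loads:
  at X: triangular load, peak 19.5: w₀L³/(45EI) = 1008/EI
  at Y: triangular load, peak 19.5: 7w₀L³/(360EI) = 882/EI
  at X: point load 48.5 at a = 2.65: Pab(L + b)/(6LEI) = 408.7/EI
  at Y: point load 48.5 at a = 2.65: Pab(L + a)/(6LEI) = 272.5/EI
  θ_X0 = 1417/EI,  θ_Y0 = 1154/EI
Flexibility coefficients: a unit moment at one end gives L/(3EI) there and L/(6EI) at the far end, so f₁₁ = f₂₂ = 4.417/EI and f₁₂ = f₂₁ = 2.208/EI.
Compatibility — zero rotation at each built-in end:
  4.417 M_X + 2.208 M_Y = 1417
  2.208 M_X + 4.417 M_Y = 1154
Solving the pair gives M_X = 253.4 kN·m and M_Y = 134.7 kN·m (hogging).

M_X = 253.4 kN·m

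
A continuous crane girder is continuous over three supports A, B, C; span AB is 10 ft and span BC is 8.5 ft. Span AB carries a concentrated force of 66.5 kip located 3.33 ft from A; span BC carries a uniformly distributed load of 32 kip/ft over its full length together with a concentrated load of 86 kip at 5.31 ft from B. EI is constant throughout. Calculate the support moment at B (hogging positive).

M_B = 240.1 kip·ft

Take M_B as the redundant. Released structure: two simple spans AB and BC with a hinge at B.
Rotations at B on the released spans (each span's end-slope, ×1/EI):
  span AB: point load 66.5 at a = 3.33: Pab(L + a)/(6LEI) = 328.1/EI
  span BC: UDL 32: wL³/(24EI) = 818.8/EI
  span BC: point load 86 at a = 5.31: Pab(L + b)/(6LEI) = 333.9/EI
  relative rotation θ_0 = (328.1 + 1153)/EI = 1481/EI
A unit hogging moment at B produces rotation L₁/(3EI) + L₂/(3EI) = 6.167/EI.
Compatibility: M_B·(L₁+L₂)/(3EI) = θ_0, giving M_B = 240.1 kip·ft (hogging).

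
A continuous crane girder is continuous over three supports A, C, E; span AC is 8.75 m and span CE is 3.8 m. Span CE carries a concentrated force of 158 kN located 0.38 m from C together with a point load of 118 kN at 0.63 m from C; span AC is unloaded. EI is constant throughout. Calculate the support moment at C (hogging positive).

Take M_C as the redundant. Released structure: two simple spans AC and CE with a hinge at C.
Rotations at C on the released spans (each span's end-slope, ×1/EI):
  span CE: point load 158 at a = 0.38: Pab(L + b)/(6LEI) = 65.02/EI
  span CE: point load 118 at a = 0.63: Pab(L + b)/(6LEI) = 72.04/EI
  relative rotation θ_0 = (0 + 137.1)/EI = 137.1/EI
A unit hogging moment at C produces rotation L₁/(3EI) + L₂/(3EI) = 4.183/EI.
Slope continuity at C: θ_0 = M_C·4.183/EI, so M_C = 137.1/4.183 = 32.76 kN·m (hogging).

M_C = 32.76 kN·m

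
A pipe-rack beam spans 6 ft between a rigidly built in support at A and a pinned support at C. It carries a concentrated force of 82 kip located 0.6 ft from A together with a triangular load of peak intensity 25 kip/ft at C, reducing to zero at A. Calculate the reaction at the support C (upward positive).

Remove the prop at C; the released (primary) structure is a cantilever built in at A.
Free-end deflection of the primary structure under the applied loading (downward +):
  point load 82 at a = 0.6: Pa²(3L − a)/(6EI) = 85.61/EI
  triangular load, peak 25 at the free end: 11w₀L⁴/(120EI) = 2970/EI
  δ_0 = 3056/EI
Tip deflection under a unit load at C: L³/(3EI) = 72/EI.
Compatibility at C: δ_0 − R_C·δ_{CC} = 0, so R_C = 3056/72 = 42.44 kip.

R_C = 42.44 kip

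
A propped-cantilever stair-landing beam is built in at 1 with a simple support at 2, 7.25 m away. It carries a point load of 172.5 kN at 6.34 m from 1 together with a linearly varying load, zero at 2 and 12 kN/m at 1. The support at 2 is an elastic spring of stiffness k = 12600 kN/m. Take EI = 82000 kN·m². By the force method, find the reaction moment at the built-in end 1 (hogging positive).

M_1 = 171.9 kN·m

Release the roller at 2. Primary structure: cantilever fixed at 1.
Downward deflection at the released point 2 due to the loads:
  point load 172.5 at a = 6.34: Pa²(3L − a)/(6EI) = 17808/EI
  triangular load, peak 12 at the fixed end: w₀L⁴/(30EI) = 1105/EI
  δ_0 = 18913/EI
Tip deflection under a unit load at 2: L³/(3EI) = 127/EI.
With EI = 82000 kN·m²: δ_0 = 0.23065 m and δ_{22} = 0.001549 m/kN.
Compatibility — the spring shortens by R_2/k under the reaction it provides: δ_0 − R_2·δ_{22} = R_2/k. With 1/k = 0.000079 m/kN, R_2 = δ_0 / (δ_{22} + 1/k) = 0.23065 / (0.001549 + 0.000079) = 141.6 kN.
Moment equilibrium about 1: M_1 = Σ(load moments about 1) − R_2·L = 1199 − 141.6×7.25 = 171.9 kN·m.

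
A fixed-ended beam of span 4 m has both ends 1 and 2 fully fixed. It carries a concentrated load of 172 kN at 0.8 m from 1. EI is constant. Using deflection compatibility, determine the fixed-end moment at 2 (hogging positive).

Release both end moments; the primary structure is a simply-supported span 12 with redundants M_1 and M_2.
End rotations of the released simple span under the applied load (×1/EI):
  at 1: point load 172 at a = 0.8: Pab(L + b)/(6LEI) = 132.1/EI
  at 2: point load 172 at a = 0.8: Pab(L + a)/(6LEI) = 88.06/EI
  θ_10 = 132.1/EI,  θ_20 = 88.06/EI
Flexibility coefficients: a unit moment at one end gives L/(3EI) there and L/(6EI) at the far end, so f₁₁ = f₂₂ = 1.333/EI and f₁₂ = f₂₁ = 0.6667/EI.
Compatibility — zero rotation at each built-in end:
  1.333 M_1 + 0.6667 M_2 = 132.1
  0.6667 M_1 + 1.333 M_2 = 88.06
Solving the pair gives M_1 = 88.06 kN·m and M_2 = 22.02 kN·m (hogging).

M_2 = 22.02 kN·m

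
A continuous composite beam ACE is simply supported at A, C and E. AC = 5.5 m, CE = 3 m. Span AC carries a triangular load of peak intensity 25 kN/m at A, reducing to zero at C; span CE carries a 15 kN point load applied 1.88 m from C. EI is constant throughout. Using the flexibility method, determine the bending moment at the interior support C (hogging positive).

Insert a hinge at C; M_C is the redundant, and each span becomes simply supported.
Discontinuity in slope at C on the released structure — sum the simple-span end rotations:
  span AC: triangular load, peak 25: 7w₀L³/(360EI) = 80.88/EI
  span CE: point load 15 at a = 1.88: Pab(L + b)/(6LEI) = 7.229/EI
  relative rotation θ_0 = (80.88 + 7.229)/EI = 88.11/EI
A unit hogging moment at C produces rotation L₁/(3EI) + L₂/(3EI) = 2.833/EI.
Compatibility: M_C·(L₁+L₂)/(3EI) = θ_0, giving M_C = 31.1 kN·m (hogging).

M_C = 31.1 kN·m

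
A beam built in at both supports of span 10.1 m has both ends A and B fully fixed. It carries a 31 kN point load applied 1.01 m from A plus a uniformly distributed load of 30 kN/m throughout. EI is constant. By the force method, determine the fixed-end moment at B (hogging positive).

M_B = 257.8 kN·m

Release both end moments; the primary structure is a simply-supported span AB with redundants M_A and M_B.
End rotations of the released simple span under the applied load (×1/EI):
  at A: point load 31 at a = 1.01: Pab(L + b)/(6LEI) = 90.13/EI
  at B: point load 31 at a = 1.01: Pab(L + a)/(6LEI) = 52.18/EI
  at A: UDL 30: wL³/(24EI) = 1288/EI
  at B: UDL 30: wL³/(24EI) = 1288/EI
  θ_A0 = 1378/EI,  θ_B0 = 1340/EI
Flexibility coefficients: a unit moment at one end gives L/(3EI) there and L/(6EI) at the far end, so f₁₁ = f₂₂ = 3.367/EI and f₁₂ = f₂₁ = 1.683/EI.
Compatibility — zero rotation at each built-in end:
  3.367 M_A + 1.683 M_B = 1378
  1.683 M_A + 3.367 M_B = 1340
Solving the pair gives M_A = 280.4 kN·m and M_B = 257.8 kN·m (hogging).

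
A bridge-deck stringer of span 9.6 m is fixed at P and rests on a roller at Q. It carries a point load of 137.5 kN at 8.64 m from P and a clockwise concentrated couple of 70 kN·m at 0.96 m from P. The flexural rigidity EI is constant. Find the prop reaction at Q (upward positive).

R_Q = 119 kN

Take the reaction at Q as the redundant and release it; the primary structure is a cantilever fixed at P.
Deflection at Q on the released cantilever, summing each load's contribution:
  point load 137.5 at a = 8.64: Pa²(3L − a)/(6EI) = 34488/EI
  clockwise couple 70 at a = 0.96: M₀a(2L − a)/(2EI) = 612.9/EI
  δ_0 = 35101/EI
Flexibility coefficient — unit upward force at Q: δ_{QQ} = L³/(3EI) = 294.9/EI.
Compatibility at Q: δ_0 − R_Q·δ_{QQ} = 0, so R_Q = 35101/294.9 = 119 kN.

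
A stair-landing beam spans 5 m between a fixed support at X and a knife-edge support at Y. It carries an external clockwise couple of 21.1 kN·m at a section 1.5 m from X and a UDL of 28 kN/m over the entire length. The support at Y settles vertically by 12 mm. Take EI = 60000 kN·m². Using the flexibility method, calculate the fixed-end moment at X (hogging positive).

Release the roller at Y. Primary structure: cantilever fixed at X.
Downward deflection at the released point Y due to the loads:
  clockwise couple 21.1 at a = 1.5: M₀a(2L − a)/(2EI) = 134.5/EI
  UDL 28: wL⁴/(8EI) = 2188/EI
  δ_0 = 2322/EI
Flexibility coefficient — unit upward force at Y: δ_{YY} = L³/(3EI) = 41.67/EI.
With EI = 60000 kN·m²: δ_0 = 0.0387 m and δ_{YY} = 0.000694 m/kN.
Compatibility — the beam at Y must follow the support down by 0.012 m: δ_0 − R_Y·δ_{YY} = 0.012, so R_Y = (0.0387 − 0.012)/0.000694 = 38.45 kN.
Moment equilibrium about X: M_X = Σ(load moments about X) − R_Y·L = 371.1 − 38.45×5 = 178.9 kN·m.

M_X = 178.9 kN·m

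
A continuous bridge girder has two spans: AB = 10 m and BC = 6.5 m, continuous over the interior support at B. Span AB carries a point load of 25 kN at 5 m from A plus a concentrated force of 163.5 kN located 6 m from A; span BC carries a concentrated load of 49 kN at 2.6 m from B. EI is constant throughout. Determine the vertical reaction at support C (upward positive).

R_C = -17.75 kN

Release continuity at B by inserting a hinge; the redundant is the internal moment M_B. The primary structure is two simply-supported spans AB and BC.
Rotations at B on the released spans (each span's end-slope, ×1/EI):
  span AB: point load 25 at a = 5: Pab(L + a)/(6LEI) = 156.2/EI
  span AB: point load 163.5 at a = 6: Pab(L + a)/(6LEI) = 1046/EI
  span BC: point load 49 at a = 2.6: Pab(L + b)/(6LEI) = 132.5/EI
  relative rotation θ_0 = (1203 + 132.5)/EI = 1335/EI
A unit hogging moment at B produces rotation L₁/(3EI) + L₂/(3EI) = 5.5/EI.
Compatibility: M_B·(L₁+L₂)/(3EI) = θ_0, giving M_B = 242.8 kN·m (hogging).
Span BC, ΣM about C: R_B^{BC}·6.5 = 191.1 + 242.8, so R_B^{BC} = 66.75 kN and R_C = 49 − 66.75 = -17.75 kN.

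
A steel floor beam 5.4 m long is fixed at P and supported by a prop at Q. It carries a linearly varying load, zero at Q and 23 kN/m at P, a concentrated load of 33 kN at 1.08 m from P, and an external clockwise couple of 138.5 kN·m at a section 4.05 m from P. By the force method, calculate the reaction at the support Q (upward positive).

Choose R_Q as the redundant. The primary structure is the cantilever fixed at P.
Deflection at Q on the released cantilever, summing each load's contribution:
  triangular load, peak 23 at the fixed end: w₀L⁴/(30EI) = 651.9/EI
  point load 33 at a = 1.08: Pa²(3L − a)/(6EI) = 97/EI
  clockwise couple 138.5 at a = 4.05: M₀a(2L − a)/(2EI) = 1893/EI
  δ_0 = 2642/EI
Tip deflection under a unit load at Q: L³/(3EI) = 52.49/EI.
Compatibility at Q: δ_0 − R_Q·δ_{QQ} = 0, so R_Q = 2642/52.49 = 50.34 kN.

R_Q = 50.34 kN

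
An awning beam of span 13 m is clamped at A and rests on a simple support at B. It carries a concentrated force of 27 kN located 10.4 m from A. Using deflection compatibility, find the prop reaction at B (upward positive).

R_B = 19.01 kN

Take the reaction at B as the redundant and release it; the primary structure is a cantilever fixed at A.
Primary-structure tip deflection at B by superposition:
  point load 27 at a = 10.4: Pa²(3L − a)/(6EI) = 13920/EI
Flexibility coefficient — unit upward force at B: δ_{BB} = L³/(3EI) = 732.3/EI.
Compatibility at B: δ_0 − R_B·δ_{BB} = 0, so R_B = 13920/732.3 = 19.01 kN.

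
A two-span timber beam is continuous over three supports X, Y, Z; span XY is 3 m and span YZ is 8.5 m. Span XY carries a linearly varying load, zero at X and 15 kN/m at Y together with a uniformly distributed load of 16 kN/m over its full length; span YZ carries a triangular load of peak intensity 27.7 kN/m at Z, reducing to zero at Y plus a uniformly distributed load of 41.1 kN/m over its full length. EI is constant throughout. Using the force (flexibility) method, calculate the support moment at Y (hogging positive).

Insert a hinge at Y; M_Y is the redundant, and each span becomes simply supported.
Rotations at Y on the released spans (each span's end-slope, ×1/EI):
  span XY: triangular load, peak 15: w₀L³/(45EI) = 9/EI
  span XY: UDL 16: wL³/(24EI) = 18/EI
  span YZ: triangular load, peak 27.7: 7w₀L³/(360EI) = 330.8/EI
  span YZ: UDL 41.1: wL³/(24EI) = 1052/EI
  relative rotation θ_0 = (27 + 1382)/EI = 1409/EI
A unit hogging moment at Y produces rotation L₁/(3EI) + L₂/(3EI) = 3.833/EI.
Compatibility: M_Y·(L₁+L₂)/(3EI) = θ_0, giving M_Y = 367.7 kN·m (hogging).

M_Y = 367.7 kN·m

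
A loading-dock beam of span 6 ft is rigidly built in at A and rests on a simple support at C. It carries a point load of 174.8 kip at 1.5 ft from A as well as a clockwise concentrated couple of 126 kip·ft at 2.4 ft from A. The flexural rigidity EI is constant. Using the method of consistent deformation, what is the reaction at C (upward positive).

R_C = 35.18 kip

Remove the prop at C; the released (primary) structure is a cantilever built in at A.
Free-end deflection of the primary structure under the applied loading (downward +):
  point load 174.8 at a = 1.5: Pa²(3L − a)/(6EI) = 1082/EI
  clockwise couple 126 at a = 2.4: M₀a(2L − a)/(2EI) = 1452/EI
  δ_0 = 2533/EI
Flexibility coefficient — unit upward force at C: δ_{CC} = L³/(3EI) = 72/EI.
Compatibility at C: δ_0 − R_C·δ_{CC} = 0, so R_C = 2533/72 = 35.18 kip.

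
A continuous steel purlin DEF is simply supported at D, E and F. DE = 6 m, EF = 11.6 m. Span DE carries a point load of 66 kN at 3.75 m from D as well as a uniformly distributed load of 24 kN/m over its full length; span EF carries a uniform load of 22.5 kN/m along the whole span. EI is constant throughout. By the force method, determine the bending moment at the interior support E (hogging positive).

Release continuity at E by inserting a hinge; the redundant is the internal moment M_E. The primary structure is two simply-supported spans DE and EF.
Rotations at E on the released spans (each span's end-slope, ×1/EI):
  span DE: point load 66 at a = 3.75: Pab(L + a)/(6LEI) = 150.8/EI
  span DE: UDL 24: wL³/(24EI) = 216/EI
  span EF: UDL 22.5: wL³/(24EI) = 1463/EI
  relative rotation θ_0 = (366.8 + 1463)/EI = 1830/EI
A unit hogging moment at E produces rotation L₁/(3EI) + L₂/(3EI) = 5.867/EI.
Slope continuity at E: θ_0 = M_E·5.867/EI, so M_E = 1830/5.867 = 312 kN·m (hogging).

M_E = 312 kN·m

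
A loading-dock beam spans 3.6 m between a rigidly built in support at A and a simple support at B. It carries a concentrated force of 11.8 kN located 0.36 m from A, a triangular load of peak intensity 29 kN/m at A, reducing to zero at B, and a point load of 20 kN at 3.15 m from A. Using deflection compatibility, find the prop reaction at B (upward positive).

Take the reaction at B as the redundant and release it; the primary structure is a cantilever fixed at A.
Deflection at B on the released cantilever, summing each load's contribution:
  point load 11.8 at a = 0.36: Pa²(3L − a)/(6EI) = 2.661/EI
  triangular load, peak 29 at the fixed end: w₀L⁴/(30EI) = 162.4/EI
  point load 20 at a = 3.15: Pa²(3L − a)/(6EI) = 253/EI
  δ_0 = 418/EI
Tip deflection under a unit load at B: L³/(3EI) = 15.55/EI.
The prop prevents deflection at B: R_B = δ_0/δ_{BB} = 418/15.55 = 26.88 kN.

R_B = 26.88 kN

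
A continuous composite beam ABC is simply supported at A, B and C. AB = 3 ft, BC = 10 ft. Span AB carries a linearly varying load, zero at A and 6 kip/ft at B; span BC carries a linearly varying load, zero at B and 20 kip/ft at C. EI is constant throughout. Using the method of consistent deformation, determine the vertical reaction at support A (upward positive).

Take M_B as the redundant. Released structure: two simple spans AB and BC with a hinge at B.
Rotations at B on the released spans (each span's end-slope, ×1/EI):
  span AB: triangular load, peak 6: w₀L³/(45EI) = 3.6/EI
  span BC: triangular load, peak 20: 7w₀L³/(360EI) = 388.9/EI
  relative rotation θ_0 = (3.6 + 388.9)/EI = 392.5/EI
A unit hogging moment at B produces rotation L₁/(3EI) + L₂/(3EI) = 4.333/EI.
Compatibility: M_B·(L₁+L₂)/(3EI) = θ_0, giving M_B = 90.57 kip·ft (hogging).
Span AB, ΣM about A with M_B applied at B: R_B^{AB}·3 = 18 + 90.57, so R_B^{AB} = 36.19 kip and R_A = 9 − 36.19 = -27.19 kip.

R_A = -27.19 kip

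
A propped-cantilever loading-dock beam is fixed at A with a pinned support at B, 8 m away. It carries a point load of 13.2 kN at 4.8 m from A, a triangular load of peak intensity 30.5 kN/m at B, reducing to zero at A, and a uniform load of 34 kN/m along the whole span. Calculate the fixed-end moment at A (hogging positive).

Choose R_B as the redundant. The primary structure is the cantilever fixed at A.
Free-end deflection of the primary structure under the applied loading (downward +):
  point load 13.2 at a = 4.8: Pa²(3L − a)/(6EI) = 973.2/EI
  triangular load, peak 30.5 at the free end: 11w₀L⁴/(120EI) = 11452/EI
  UDL 34: wL⁴/(8EI) = 17408/EI
  δ_0 = 29833/EI
Flexibility coefficient — unit upward force at B: δ_{BB} = L³/(3EI) = 170.7/EI.
Compatibility at B: δ_0 − R_B·δ_{BB} = 0, so R_B = 29833/170.7 = 174.8 kN.
Moment equilibrium about A: M_A = Σ(load moments about A) − R_B·L = 1802 − 174.8×8 = 403.6 kN·m.

M_A = 403.6 kN·m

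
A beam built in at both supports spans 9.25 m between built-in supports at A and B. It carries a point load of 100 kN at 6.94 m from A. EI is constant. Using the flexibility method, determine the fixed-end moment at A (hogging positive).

M_A = 43.28 kN·m

Take the two fixed-end moments M_A, M_B as redundants; the released structure is the simple span AB.
End rotations of the released simple span under the applied load (×1/EI):
  at A: point load 100 at a = 6.94: Pab(L + b)/(6LEI) = 333.9/EI
  at B: point load 100 at a = 6.94: Pab(L + a)/(6LEI) = 467.7/EI
  θ_A0 = 333.9/EI,  θ_B0 = 467.7/EI
Flexibility coefficients: a unit moment at one end gives L/(3EI) there and L/(6EI) at the far end, so f₁₁ = f₂₂ = 3.083/EI and f₁₂ = f₂₁ = 1.542/EI.
Compatibility — zero rotation at each built-in end:
  3.083 M_A + 1.542 M_B = 333.9
  1.542 M_A + 3.083 M_B = 467.7
Solving the pair gives M_A = 43.28 kN·m and M_B = 130 kN·m (hogging).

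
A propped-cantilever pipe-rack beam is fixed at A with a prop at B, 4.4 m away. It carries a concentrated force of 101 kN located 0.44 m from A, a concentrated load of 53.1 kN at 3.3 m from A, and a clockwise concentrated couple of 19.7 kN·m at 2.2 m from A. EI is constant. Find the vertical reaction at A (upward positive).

Take the reaction at B as the redundant and release it; the primary structure is a cantilever fixed at A.
Downward deflection at the released point B due to the loads:
  point load 101 at a = 0.44: Pa²(3L − a)/(6EI) = 41.58/EI
  point load 53.1 at a = 3.3: Pa²(3L − a)/(6EI) = 954.1/EI
  clockwise couple 19.7 at a = 2.2: M₀a(2L − a)/(2EI) = 143/EI
  δ_0 = 1139/EI
Flexibility coefficient — unit upward force at B: δ_{BB} = L³/(3EI) = 28.39/EI.
The prop prevents deflection at B: R_B = δ_0/δ_{BB} = 1139/28.39 = 40.1 kN.
Vertical equilibrium: R_A = ΣP − R_B = 154.1 − 40.1 = 114 kN.

R_A = 114 kN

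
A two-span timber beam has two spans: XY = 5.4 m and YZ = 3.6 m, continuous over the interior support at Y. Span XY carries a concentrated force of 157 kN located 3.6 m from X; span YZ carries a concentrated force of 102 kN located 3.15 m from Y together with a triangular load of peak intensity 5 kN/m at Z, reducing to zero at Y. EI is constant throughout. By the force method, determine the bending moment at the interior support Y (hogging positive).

Insert a hinge at Y; M_Y is the redundant, and each span becomes simply supported.
Discontinuity in slope at Y on the released structure — sum the simple-span end rotations:
  span XY: point load 157 at a = 3.6: Pab(L + a)/(6LEI) = 282.6/EI
  span YZ: point load 102 at a = 3.15: Pab(L + b)/(6LEI) = 27.11/EI
  span YZ: triangular load, peak 5: 7w₀L³/(360EI) = 4.536/EI
  relative rotation θ_0 = (282.6 + 31.65)/EI = 314.2/EI
A unit hogging moment at Y produces rotation L₁/(3EI) + L₂/(3EI) = 3/EI.
Compatibility: M_Y·(L₁+L₂)/(3EI) = θ_0, giving M_Y = 104.7 kN·m (hogging).

M_Y = 104.7 kN·m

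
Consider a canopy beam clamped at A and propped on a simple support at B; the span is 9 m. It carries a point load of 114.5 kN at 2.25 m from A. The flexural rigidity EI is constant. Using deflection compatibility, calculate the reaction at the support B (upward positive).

R_B = 9.84 kN

Take the reaction at B as the redundant and release it; the primary structure is a cantilever fixed at A.
Deflection at B on the released cantilever, summing each load's contribution:
  point load 114.5 at a = 2.25: Pa²(3L − a)/(6EI) = 2391/EI
Flexibility coefficient — unit upward force at B: δ_{BB} = L³/(3EI) = 243/EI.
Compatibility at B: δ_0 − R_B·δ_{BB} = 0, so R_B = 2391/243 = 9.84 kN.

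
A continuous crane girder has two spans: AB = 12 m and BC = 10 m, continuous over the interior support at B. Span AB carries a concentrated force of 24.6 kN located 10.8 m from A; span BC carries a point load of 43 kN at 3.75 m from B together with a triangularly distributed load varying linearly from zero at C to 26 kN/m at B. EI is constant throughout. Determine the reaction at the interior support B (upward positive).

R_B = 159.5 kN

Insert a hinge at B; M_B is the redundant, and each span becomes simply supported.
End slopes at the hinge B, treating each span as simply supported:
  span AB: point load 24.6 at a = 10.8: Pab(L + a)/(6LEI) = 101/EI
  span BC: point load 43 at a = 3.75: Pab(L + b)/(6LEI) = 272.9/EI
  span BC: triangular load, peak 26: w₀L³/(45EI) = 577.8/EI
  relative rotation θ_0 = (101 + 850.7)/EI = 951.7/EI
A unit hogging moment at B produces rotation L₁/(3EI) + L₂/(3EI) = 7.333/EI.
Compatibility: M_B·(L₁+L₂)/(3EI) = θ_0, giving M_B = 129.8 kN·m (hogging).
Span AB, ΣM about A with M_B applied at B: R_B^{AB}·12 = 265.7 + 129.8, so R_B^{AB} = 32.95 kN and R_A = 24.6 − 32.95 = -8.355 kN.
Span BC, ΣM about C: R_B^{BC}·10 = 1135 + 129.8, so R_B^{BC} = 126.5 kN and R_C = 173 − 126.5 = 46.48 kN.
R_B = 32.95 + 126.5 = 159.5 kN.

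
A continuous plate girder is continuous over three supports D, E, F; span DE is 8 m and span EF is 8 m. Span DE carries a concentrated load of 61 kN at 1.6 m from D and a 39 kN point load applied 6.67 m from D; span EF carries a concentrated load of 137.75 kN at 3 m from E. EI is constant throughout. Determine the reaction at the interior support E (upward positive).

Insert a hinge at E; M_E is the redundant, and each span becomes simply supported.
End slopes at the hinge E, treating each span as simply supported:
  span DE: point load 61 at a = 1.6: Pab(L + a)/(6LEI) = 124.9/EI
  span DE: point load 39 at a = 6.67: Pab(L + a)/(6LEI) = 105.7/EI
  span EF: point load 137.75 at a = 3: Pab(L + b)/(6LEI) = 559.6/EI
  relative rotation θ_0 = (230.7 + 559.6)/EI = 790.3/EI
A unit hogging moment at E produces rotation L₁/(3EI) + L₂/(3EI) = 5.333/EI.
Slope continuity at E: θ_0 = M_E·5.333/EI, so M_E = 790.3/5.333 = 148.2 kN·m (hogging).
Span DE, ΣM about D with M_E applied at E: R_E^{DE}·8 = 357.7 + 148.2, so R_E^{DE} = 63.24 kN and R_D = 100 − 63.24 = 36.76 kN.
Span EF, ΣM about F: R_E^{EF}·8 = 688.8 + 148.2, so R_E^{EF} = 104.6 kN and R_F = 137.8 − 104.6 = 33.13 kN.
R_E = 63.24 + 104.6 = 167.9 kN.

R_E = 167.9 kN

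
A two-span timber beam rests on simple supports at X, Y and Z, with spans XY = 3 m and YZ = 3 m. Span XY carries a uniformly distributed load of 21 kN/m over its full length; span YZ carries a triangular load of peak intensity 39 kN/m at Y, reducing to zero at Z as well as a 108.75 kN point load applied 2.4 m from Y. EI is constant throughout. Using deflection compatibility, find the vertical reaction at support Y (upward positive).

R_Y = 118.4 kN

Insert a hinge at Y; M_Y is the redundant, and each span becomes simply supported.
End slopes at the hinge Y, treating each span as simply supported:
  span XY: UDL 21: wL³/(24EI) = 23.62/EI
  span YZ: triangular load, peak 39: w₀L³/(45EI) = 23.4/EI
  span YZ: point load 108.75 at a = 2.4: Pab(L + b)/(6LEI) = 31.32/EI
  relative rotation θ_0 = (23.62 + 54.72)/EI = 78.34/EI
A unit hogging moment at Y produces rotation L₁/(3EI) + L₂/(3EI) = 2/EI.
Slope continuity at Y: θ_0 = M_Y·2/EI, so M_Y = 78.34/2 = 39.17 kN·m (hogging).
Span XY, ΣM about X with M_Y applied at Y: R_Y^{XY}·3 = 94.5 + 39.17, so R_Y^{XY} = 44.56 kN and R_X = 63 − 44.56 = 18.44 kN.
Span YZ, ΣM about Z: R_Y^{YZ}·3 = 182.2 + 39.17, so R_Y^{YZ} = 73.81 kN and R_Z = 167.2 − 73.81 = 93.44 kN.
R_Y = 44.56 + 73.81 = 118.4 kN.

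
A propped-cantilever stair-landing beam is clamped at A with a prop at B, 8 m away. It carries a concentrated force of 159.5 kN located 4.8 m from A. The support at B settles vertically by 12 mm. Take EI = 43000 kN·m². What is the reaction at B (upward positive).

Release the roller at B. Primary structure: cantilever fixed at A.
Deflection at B on the released cantilever, summing each load's contribution:
  point load 159.5 at a = 4.8: Pa²(3L − a)/(6EI) = 11760/EI
Flexibility coefficient — unit upward force at B: δ_{BB} = L³/(3EI) = 170.7/EI.
With EI = 43000 kN·m²: δ_0 = 0.27348 m and δ_{BB} = 0.003969 m/kN.
Compatibility — the beam at B must follow the support down by 0.012 m: δ_0 − R_B·δ_{BB} = 0.012, so R_B = (0.27348 − 0.012)/0.003969 = 65.88 kN.

R_B = 65.88 kN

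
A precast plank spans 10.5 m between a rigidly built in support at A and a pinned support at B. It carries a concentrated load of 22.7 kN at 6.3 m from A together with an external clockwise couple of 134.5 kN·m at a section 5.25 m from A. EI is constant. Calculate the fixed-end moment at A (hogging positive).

M_A = 23.23 kN·m

Remove the prop at B; the released (primary) structure is a cantilever built in at A.
Free-end deflection of the primary structure under the applied loading (downward +):
  point load 22.7 at a = 6.3: Pa²(3L − a)/(6EI) = 3784/EI
  clockwise couple 134.5 at a = 5.25: M₀a(2L − a)/(2EI) = 5561/EI
  δ_0 = 9345/EI
Tip deflection under a unit load at B: L³/(3EI) = 385.9/EI.
Compatibility at B: δ_0 − R_B·δ_{BB} = 0, so R_B = 9345/385.9 = 24.22 kN.
Moment equilibrium about A: M_A = Σ(load moments about A) − R_B·L = 277.5 − 24.22×10.5 = 23.23 kN·m.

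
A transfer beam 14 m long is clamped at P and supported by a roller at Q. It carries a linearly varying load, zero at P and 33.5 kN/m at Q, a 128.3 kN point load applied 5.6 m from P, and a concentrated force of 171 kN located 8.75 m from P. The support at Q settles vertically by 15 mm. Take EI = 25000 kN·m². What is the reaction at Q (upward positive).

R_Q = 234.6 kN

Choose R_Q as the redundant. The primary structure is the cantilever fixed at P.
Free-end deflection of the primary structure under the applied loading (downward +):
  triangular load, peak 33.5 at the free end: 11w₀L⁴/(120EI) = 117969/EI
  point load 128.3 at a = 5.6: Pa²(3L − a)/(6EI) = 24409/EI
  point load 171 at a = 8.75: Pa²(3L − a)/(6EI) = 72553/EI
  δ_0 = 214931/EI
Tip deflection under a unit load at Q: L³/(3EI) = 914.7/EI.
With EI = 25000 kN·m²: δ_0 = 8.5972 m and δ_{QQ} = 0.036587 m/kN.
Compatibility — the beam at Q must follow the support down by 0.015 m: δ_0 − R_Q·δ_{QQ} = 0.015, so R_Q = (8.5972 − 0.015)/0.036587 = 234.6 kN.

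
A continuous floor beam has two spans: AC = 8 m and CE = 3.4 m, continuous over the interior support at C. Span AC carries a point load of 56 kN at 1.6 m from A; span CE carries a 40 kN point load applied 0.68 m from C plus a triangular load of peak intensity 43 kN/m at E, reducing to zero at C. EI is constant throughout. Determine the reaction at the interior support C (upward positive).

Insert a hinge at C; M_C is the redundant, and each span becomes simply supported.
End slopes at the hinge C, treating each span as simply supported:
  span AC: point load 56 at a = 1.6: Pab(L + a)/(6LEI) = 114.7/EI
  span CE: point load 40 at a = 0.68: Pab(L + b)/(6LEI) = 22.2/EI
  span CE: triangular load, peak 43: 7w₀L³/(360EI) = 32.86/EI
  relative rotation θ_0 = (114.7 + 55.06)/EI = 169.7/EI
A unit hogging moment at C produces rotation L₁/(3EI) + L₂/(3EI) = 3.8/EI.
Slope continuity at C: θ_0 = M_C·3.8/EI, so M_C = 169.7/3.8 = 44.67 kN·m (hogging).
Span AC, ΣM about A with M_C applied at C: R_C^{AC}·8 = 89.6 + 44.67, so R_C^{AC} = 16.78 kN and R_A = 56 − 16.78 = 39.22 kN.
Span CE, ΣM about E: R_C^{CE}·3.4 = 191.6 + 44.67, so R_C^{CE} = 69.5 kN and R_E = 113.1 − 69.5 = 43.6 kN.
R_C = 16.78 + 69.5 = 86.29 kN.

R_C = 86.29 kN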